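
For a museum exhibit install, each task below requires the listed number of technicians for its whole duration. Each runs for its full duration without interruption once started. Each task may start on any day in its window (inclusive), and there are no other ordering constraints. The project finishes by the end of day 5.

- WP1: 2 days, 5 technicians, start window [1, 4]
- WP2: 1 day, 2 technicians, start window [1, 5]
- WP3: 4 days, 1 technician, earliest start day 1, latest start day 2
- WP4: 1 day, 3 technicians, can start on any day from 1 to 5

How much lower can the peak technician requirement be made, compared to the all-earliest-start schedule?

5

Early-start peak: d1:11  d2:6  d3:1  d4:1  d5:0 ⇒ 11.
Leveled (WP1@1, WP2@3, WP3@1, WP4@3): d1:6  d2:6  d3:6  d4:1  d5:0 ⇒ 6.
Reduction 11 − 6 = 5.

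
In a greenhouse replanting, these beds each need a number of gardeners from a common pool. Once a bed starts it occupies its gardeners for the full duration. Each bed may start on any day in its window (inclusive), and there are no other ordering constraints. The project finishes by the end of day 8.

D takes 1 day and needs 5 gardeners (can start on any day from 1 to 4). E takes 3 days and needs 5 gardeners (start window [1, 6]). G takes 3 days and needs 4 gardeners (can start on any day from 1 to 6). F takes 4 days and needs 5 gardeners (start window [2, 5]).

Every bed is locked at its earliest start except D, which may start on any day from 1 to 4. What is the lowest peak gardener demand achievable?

D@1: d1:14  d2:14  d3:14  d4:5  d5:5  d6:0  d7:0  d8:0 → peak 14
D@2: d1:9  d2:19  d3:14  d4:5  d5:5  d6:0  d7:0  d8:0 → peak 19
D@3: d1:9  d2:14  d3:19  d4:5  d5:5  d6:0  d7:0  d8:0 → peak 19
D@4: d1:9  d2:14  d3:14  d4:10  d5:5  d6:0  d7:0  d8:0 → peak 14
Best is D@1, peak 14.

14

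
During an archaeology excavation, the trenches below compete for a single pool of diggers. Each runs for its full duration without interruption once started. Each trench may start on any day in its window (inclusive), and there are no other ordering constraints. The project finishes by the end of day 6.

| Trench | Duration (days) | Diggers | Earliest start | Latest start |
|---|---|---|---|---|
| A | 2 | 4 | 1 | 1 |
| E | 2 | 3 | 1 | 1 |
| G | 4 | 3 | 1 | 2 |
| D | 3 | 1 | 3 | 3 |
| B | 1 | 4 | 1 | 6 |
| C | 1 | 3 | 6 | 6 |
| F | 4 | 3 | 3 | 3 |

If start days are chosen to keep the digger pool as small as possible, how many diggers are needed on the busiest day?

Early-start (A@1, E@1, G@1, D@3, B@1, C@6, F@3) gives peak 14: d1:14  d2:10  d3:7  d4:7  d5:4  d6:6.
Shift B→5.
Schedule A@1, E@1, G@1, D@3, B@5, C@6, F@3: d1:10  d2:10  d3:7  d4:7  d5:8  d6:6 — peak 10.
No arrangement of the 12 feasible schedules does better.

10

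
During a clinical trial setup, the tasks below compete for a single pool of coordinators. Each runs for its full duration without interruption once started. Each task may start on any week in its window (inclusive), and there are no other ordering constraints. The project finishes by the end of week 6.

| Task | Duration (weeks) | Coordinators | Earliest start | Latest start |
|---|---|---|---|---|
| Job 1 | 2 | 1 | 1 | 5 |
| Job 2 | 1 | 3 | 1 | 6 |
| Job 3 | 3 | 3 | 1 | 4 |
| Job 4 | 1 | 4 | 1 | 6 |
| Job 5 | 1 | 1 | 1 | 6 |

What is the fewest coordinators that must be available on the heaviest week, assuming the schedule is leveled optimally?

Early-start (Job 1@1, Job 2@1, Job 3@1, Job 4@1, Job 5@1) gives peak 12: w1:12  w2:4  w3:3  w4:0  w5:0  w6:0.
Shift Job 3→2, Job 4→5, Job 5→3.
Schedule Job 1@1, Job 2@1, Job 3@2, Job 4@5, Job 5@3: w1:4  w2:4  w3:4  w4:3  w5:4  w6:0 — peak 4.
Total coordinator-weeks = 19 over 6 weeks ⇒ peak ≥ ⌈19/6⌉ = 4, so 4 is optimal.

4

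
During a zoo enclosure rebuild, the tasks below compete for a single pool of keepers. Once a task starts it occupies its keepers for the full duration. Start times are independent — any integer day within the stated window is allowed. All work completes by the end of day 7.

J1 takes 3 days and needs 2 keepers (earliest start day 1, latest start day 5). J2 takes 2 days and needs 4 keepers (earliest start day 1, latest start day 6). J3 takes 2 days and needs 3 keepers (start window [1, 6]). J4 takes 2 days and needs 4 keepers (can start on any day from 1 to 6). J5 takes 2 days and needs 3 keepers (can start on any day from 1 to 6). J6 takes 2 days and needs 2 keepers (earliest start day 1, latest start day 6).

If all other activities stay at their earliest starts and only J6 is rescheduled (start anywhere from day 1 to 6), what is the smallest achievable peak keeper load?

J6@1: d1:18  d2:18  d3:2  d4:0  d5:0  d6:0  d7:0 → peak 18
J6@2: d1:16  d2:18  d3:4  d4:0  d5:0  d6:0  d7:0 → peak 18
J6@3: d1:16  d2:16  d3:4  d4:2  d5:0  d6:0  d7:0 → peak 16
J6@4: d1:16  d2:16  d3:2  d4:2  d5:2  d6:0  d7:0 → peak 16
J6@5: d1:16  d2:16  d3:2  d4:0  d5:2  d6:2  d7:0 → peak 16
J6@6: d1:16  d2:16  d3:2  d4:0  d5:0  d6:2  d7:2 → peak 16
Best is J6@3, peak 16.

16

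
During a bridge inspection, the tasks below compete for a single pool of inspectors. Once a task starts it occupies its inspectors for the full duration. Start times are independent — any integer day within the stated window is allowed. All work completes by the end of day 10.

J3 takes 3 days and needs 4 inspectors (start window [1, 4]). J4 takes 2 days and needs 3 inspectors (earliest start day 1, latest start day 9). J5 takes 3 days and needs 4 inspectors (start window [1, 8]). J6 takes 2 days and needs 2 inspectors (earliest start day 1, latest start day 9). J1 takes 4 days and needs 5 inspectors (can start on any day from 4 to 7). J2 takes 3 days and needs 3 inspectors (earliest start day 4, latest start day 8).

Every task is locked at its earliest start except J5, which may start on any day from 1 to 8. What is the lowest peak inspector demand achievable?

J5@1: d1:13  d2:13  d3:8  d4:8  d5:8  d6:8  d7:5  d8:0  d9:0  d10:0 → peak 13
J5@2: d1:9  d2:13  d3:8  d4:12  d5:8  d6:8  d7:5  d8:0  d9:0  d10:0 → peak 13
J5@3: d1:9  d2:9  d3:8  d4:12  d5:12  d6:8  d7:5  d8:0  d9:0  d10:0 → peak 12
J5@4: d1:9  d2:9  d3:4  d4:12  d5:12  d6:12  d7:5  d8:0  d9:0  d10:0 → peak 12
J5@5: d1:9  d2:9  d3:4  d4:8  d5:12  d6:12  d7:9  d8:0  d9:0  d10:0 → peak 12
J5@6: d1:9  d2:9  d3:4  d4:8  d5:8  d6:12  d7:9  d8:4  d9:0  d10:0 → peak 12
J5@7: d1:9  d2:9  d3:4  d4:8  d5:8  d6:8  d7:9  d8:4  d9:4  d10:0 → peak 9
J5@8: d1:9  d2:9  d3:4  d4:8  d5:8  d6:8  d7:5  d8:4  d9:4  d10:4 → peak 9
Best is J5@7, peak 9.

9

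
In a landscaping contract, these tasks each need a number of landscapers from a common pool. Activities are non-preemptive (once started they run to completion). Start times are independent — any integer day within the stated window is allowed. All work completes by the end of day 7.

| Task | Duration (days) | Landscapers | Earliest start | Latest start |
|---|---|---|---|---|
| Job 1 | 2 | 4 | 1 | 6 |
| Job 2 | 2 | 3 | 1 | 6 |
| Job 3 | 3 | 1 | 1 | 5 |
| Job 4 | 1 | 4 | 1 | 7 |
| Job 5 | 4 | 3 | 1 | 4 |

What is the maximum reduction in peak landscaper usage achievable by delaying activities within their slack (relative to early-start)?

9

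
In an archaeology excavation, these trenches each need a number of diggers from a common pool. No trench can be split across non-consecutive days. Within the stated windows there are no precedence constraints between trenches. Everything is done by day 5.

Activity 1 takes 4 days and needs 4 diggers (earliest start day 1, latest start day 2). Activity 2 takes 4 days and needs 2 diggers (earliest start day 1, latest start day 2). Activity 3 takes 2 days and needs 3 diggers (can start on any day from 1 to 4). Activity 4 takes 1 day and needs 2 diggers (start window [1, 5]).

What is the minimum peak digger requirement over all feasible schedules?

Early-start (Activity 1@1, Activity 2@1, Activity 3@1, Activity 4@1) gives peak 11: d1:11  d2:9  d3:6  d4:6  d5:0.
Shift Activity 4→3.
Schedule Activity 1@1, Activity 2@1, Activity 3@1, Activity 4@3: d1:9  d2:9  d3:8  d4:6  d5:0 — peak 9.

9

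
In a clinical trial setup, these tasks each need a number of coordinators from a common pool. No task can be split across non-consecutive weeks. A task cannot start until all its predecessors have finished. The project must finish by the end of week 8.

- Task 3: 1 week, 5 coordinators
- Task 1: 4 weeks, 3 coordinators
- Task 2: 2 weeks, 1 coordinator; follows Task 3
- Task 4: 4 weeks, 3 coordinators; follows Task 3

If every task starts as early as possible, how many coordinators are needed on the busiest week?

8

Early-start schedule: Task 3@1, Task 1@1, Task 2@2, Task 4@2.
Load per week: week 1: 8, week 2: 7, week 3: 7, week 4: 6, week 5: 3, week 6: 0, week 7: 0, week 8: 0.
Peak is 8.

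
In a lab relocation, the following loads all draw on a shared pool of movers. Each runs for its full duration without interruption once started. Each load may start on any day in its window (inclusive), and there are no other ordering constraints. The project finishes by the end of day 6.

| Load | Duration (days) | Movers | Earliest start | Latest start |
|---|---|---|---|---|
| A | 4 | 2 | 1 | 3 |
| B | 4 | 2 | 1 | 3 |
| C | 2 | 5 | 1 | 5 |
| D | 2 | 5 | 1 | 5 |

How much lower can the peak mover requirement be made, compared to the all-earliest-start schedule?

Early-start peak: d1:14  d2:14  d3:4  d4:4  d5:0  d6:0 ⇒ 14.
Leveled (A@1, B@3, C@1, D@5): d1:7  d2:7  d3:4  d4:4  d5:7  d6:7 ⇒ 7.
Reduction 14 − 7 = 7.

7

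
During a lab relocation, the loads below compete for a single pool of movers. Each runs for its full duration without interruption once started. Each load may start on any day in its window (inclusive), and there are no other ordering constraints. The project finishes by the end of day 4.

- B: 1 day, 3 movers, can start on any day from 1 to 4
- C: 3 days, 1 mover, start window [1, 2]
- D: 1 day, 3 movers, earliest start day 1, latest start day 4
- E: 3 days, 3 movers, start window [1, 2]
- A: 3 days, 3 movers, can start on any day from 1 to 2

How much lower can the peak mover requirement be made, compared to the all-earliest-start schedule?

6

Early-start peak: d1:13  d2:7  d3:7  d4:0 ⇒ 13.
Leveled (B@1, C@1, D@1, E@2, A@2): d1:7  d2:7  d3:7  d4:6 ⇒ 7.
Reduction 13 − 7 = 6.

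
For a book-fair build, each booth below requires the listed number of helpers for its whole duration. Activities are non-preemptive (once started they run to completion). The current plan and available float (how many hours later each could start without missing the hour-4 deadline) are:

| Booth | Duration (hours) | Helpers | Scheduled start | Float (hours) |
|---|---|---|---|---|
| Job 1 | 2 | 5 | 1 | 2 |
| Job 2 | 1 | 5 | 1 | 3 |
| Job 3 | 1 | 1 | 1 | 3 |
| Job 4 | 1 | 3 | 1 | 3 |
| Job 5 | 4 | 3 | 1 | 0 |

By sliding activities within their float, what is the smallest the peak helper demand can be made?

Early-start (Job 1@1, Job 2@1, Job 3@1, Job 4@1, Job 5@1) gives peak 17: h1:17  h2:8  h3:3  h4:3.
Shift Job 2→3, Job 3→4, Job 4→4.
Schedule Job 1@1, Job 2@3, Job 3@4, Job 4@4, Job 5@1: h1:8  h2:8  h3:8  h4:7 — peak 8.
Total helper-hours = 31 over 4 hours ⇒ peak ≥ ⌈31/4⌉ = 8, so 8 is optimal.

8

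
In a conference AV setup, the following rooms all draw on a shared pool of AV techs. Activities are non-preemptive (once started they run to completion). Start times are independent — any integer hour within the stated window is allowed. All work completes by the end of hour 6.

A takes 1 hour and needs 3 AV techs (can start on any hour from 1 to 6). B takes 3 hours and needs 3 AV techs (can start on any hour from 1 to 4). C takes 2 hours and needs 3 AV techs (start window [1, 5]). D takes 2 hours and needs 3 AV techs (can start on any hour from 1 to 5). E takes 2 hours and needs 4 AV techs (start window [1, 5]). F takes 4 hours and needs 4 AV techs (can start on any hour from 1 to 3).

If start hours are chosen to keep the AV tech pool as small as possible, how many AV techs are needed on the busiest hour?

9

Early-start (A@1, B@1, C@1, D@1, E@1, F@1) gives peak 20: h1:20  h2:17  h3:7  h4:4  h5:0  h6:0.
Shift B→2, E→5, F→3.
Schedule A@1, B@2, C@1, D@1, E@5, F@3: h1:9  h2:9  h3:7  h4:7  h5:8  h6:8 — peak 9.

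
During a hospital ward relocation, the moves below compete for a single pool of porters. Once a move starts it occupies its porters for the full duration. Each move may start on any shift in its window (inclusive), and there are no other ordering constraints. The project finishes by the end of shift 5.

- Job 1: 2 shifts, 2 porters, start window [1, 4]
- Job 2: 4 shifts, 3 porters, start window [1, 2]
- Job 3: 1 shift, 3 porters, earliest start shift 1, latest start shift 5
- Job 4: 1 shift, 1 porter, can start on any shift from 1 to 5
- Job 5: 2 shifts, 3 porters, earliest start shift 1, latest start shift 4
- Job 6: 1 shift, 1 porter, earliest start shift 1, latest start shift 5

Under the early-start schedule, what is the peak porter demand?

13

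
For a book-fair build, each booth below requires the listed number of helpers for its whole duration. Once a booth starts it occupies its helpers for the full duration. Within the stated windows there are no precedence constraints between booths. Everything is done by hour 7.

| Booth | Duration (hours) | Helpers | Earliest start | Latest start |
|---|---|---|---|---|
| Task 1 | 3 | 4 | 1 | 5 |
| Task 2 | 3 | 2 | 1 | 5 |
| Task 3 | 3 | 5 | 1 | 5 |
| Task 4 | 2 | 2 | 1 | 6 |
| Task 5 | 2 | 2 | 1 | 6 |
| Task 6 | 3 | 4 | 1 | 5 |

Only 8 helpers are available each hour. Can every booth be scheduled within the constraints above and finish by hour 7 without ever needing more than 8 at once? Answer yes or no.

The minimum achievable peak is 9; 8 < 9, so no feasible schedule stays within the cap.

no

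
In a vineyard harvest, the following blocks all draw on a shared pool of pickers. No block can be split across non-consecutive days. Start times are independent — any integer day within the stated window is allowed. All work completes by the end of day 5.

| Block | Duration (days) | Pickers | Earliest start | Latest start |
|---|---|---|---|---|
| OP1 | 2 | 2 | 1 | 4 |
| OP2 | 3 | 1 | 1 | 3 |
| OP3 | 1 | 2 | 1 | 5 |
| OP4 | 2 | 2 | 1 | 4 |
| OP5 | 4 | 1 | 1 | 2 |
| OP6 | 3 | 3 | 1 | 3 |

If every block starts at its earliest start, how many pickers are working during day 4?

At early start, day 4 has: OP5.
Demand: 1 = 1.

1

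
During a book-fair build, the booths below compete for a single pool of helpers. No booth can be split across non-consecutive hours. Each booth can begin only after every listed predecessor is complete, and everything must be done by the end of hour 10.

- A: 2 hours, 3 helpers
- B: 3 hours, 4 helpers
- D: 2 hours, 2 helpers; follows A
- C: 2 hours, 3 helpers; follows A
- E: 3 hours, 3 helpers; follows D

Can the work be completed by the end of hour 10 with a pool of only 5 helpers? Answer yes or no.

yes

Schedule A@1, B@3, D@6, C@6, E@8: h1:3  h2:3  h3:4  h4:4  h5:4  h6:5  h7:5  h8:3  h9:3  h10:3 — peak 5 ≤ 5.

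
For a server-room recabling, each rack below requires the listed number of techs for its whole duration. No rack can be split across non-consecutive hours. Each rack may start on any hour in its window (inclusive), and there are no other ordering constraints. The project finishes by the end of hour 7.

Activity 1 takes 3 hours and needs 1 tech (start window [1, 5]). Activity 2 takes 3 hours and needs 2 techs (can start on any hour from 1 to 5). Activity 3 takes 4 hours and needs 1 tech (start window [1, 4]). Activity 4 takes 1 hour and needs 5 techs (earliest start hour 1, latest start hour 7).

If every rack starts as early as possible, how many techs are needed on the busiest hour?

Early-start schedule: Activity 1@1, Activity 2@1, Activity 3@1, Activity 4@1.
Load per hour: hour 1: 9, hour 2: 4, hour 3: 4, hour 4: 1, hour 5: 0, hour 6: 0, hour 7: 0.
Peak is 9.

9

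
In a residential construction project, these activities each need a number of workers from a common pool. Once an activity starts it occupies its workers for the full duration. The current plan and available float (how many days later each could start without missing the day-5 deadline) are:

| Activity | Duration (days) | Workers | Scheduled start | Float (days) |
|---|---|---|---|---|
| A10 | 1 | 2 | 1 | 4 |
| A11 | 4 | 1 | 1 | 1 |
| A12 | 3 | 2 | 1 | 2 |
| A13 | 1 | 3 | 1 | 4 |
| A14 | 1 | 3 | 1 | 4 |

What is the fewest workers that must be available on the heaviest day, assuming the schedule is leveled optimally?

4

Early-start (A10@1, A11@1, A12@1, A13@1, A14@1) gives peak 11: d1:11  d2:3  d3:3  d4:1  d5:0.
Shift A11→2, A13→4, A14→5.
Schedule A10@1, A11@2, A12@1, A13@4, A14@5: d1:4  d2:3  d3:3  d4:4  d5:4 — peak 4.
Total worker-days = 18 over 5 days ⇒ peak ≥ ⌈18/5⌉ = 4, so 4 is optimal.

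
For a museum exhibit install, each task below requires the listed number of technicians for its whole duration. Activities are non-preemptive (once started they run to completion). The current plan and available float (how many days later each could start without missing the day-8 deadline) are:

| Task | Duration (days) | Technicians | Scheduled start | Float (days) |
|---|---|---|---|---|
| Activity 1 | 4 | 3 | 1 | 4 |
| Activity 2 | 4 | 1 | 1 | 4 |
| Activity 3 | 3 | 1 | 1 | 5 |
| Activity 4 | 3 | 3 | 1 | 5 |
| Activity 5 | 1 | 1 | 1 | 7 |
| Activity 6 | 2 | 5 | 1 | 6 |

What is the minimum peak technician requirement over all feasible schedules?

6

Early-start (Activity 1@1, Activity 2@1, Activity 3@1, Activity 4@1, Activity 5@1, Activity 6@1) gives peak 14: d1:14  d2:13  d3:8  d4:4  d5:0  d6:0  d7:0  d8:0.
Shift Activity 2→4, Activity 3→4, Activity 5→4, Activity 6→7.
Schedule Activity 1@1, Activity 2@4, Activity 3@4, Activity 4@1, Activity 5@4, Activity 6@7: d1:6  d2:6  d3:6  d4:6  d5:2  d6:2  d7:6  d8:5 — peak 6.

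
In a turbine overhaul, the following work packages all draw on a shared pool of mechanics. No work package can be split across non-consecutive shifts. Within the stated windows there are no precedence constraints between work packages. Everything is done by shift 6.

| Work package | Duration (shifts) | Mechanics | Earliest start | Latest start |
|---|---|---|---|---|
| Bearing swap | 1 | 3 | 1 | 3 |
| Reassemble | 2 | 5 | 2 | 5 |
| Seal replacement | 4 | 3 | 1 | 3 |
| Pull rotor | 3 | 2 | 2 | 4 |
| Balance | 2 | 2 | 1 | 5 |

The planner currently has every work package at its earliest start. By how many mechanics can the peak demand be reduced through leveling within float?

5

Early-start peak: s1:8  s2:12  s3:10  s4:5  s5:0  s6:0 ⇒ 12.
Leveled (Bearing swap@1, Reassemble@5, Seal replacement@1, Pull rotor@2, Balance@2): s1:6  s2:7  s3:7  s4:5  s5:5  s6:5 ⇒ 7.
Reduction 12 − 7 = 5.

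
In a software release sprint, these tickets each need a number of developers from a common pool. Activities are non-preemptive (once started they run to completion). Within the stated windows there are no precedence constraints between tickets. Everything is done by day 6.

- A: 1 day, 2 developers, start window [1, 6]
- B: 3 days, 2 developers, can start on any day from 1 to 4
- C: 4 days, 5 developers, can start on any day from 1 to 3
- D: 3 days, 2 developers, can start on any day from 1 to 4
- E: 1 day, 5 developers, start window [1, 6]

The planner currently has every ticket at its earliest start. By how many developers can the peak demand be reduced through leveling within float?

Early-start peak: d1:16  d2:9  d3:9  d4:5  d5:0  d6:0 ⇒ 16.
Leveled (A@1, B@1, C@2, D@4, E@6): d1:4  d2:7  d3:7  d4:7  d5:7  d6:7 ⇒ 7.
Reduction 16 − 7 = 9.

9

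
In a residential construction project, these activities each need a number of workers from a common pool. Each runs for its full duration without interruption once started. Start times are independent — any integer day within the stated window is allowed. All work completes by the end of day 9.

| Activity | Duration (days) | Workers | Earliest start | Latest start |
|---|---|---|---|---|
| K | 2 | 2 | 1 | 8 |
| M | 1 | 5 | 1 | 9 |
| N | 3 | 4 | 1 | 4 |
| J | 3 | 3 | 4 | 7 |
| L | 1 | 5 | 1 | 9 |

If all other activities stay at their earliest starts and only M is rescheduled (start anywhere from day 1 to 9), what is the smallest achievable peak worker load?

11

M@1: d1:16  d2:6  d3:4  d4:3  d5:3  d6:3  d7:0  d8:0  d9:0 → peak 16
M@2: d1:11  d2:11  d3:4  d4:3  d5:3  d6:3  d7:0  d8:0  d9:0 → peak 11
M@3: d1:11  d2:6  d3:9  d4:3  d5:3  d6:3  d7:0  d8:0  d9:0 → peak 11
M@4: d1:11  d2:6  d3:4  d4:8  d5:3  d6:3  d7:0  d8:0  d9:0 → peak 11
M@5: d1:11  d2:6  d3:4  d4:3  d5:8  d6:3  d7:0  d8:0  d9:0 → peak 11
M@6: d1:11  d2:6  d3:4  d4:3  d5:3  d6:8  d7:0  d8:0  d9:0 → peak 11
M@7: d1:11  d2:6  d3:4  d4:3  d5:3  d6:3  d7:5  d8:0  d9:0 → peak 11
M@8: d1:11  d2:6  d3:4  d4:3  d5:3  d6:3  d7:0  d8:5  d9:0 → peak 11
M@9: d1:11  d2:6  d3:4  d4:3  d5:3  d6:3  d7:0  d8:0  d9:5 → peak 11
Best is M@2, peak 11.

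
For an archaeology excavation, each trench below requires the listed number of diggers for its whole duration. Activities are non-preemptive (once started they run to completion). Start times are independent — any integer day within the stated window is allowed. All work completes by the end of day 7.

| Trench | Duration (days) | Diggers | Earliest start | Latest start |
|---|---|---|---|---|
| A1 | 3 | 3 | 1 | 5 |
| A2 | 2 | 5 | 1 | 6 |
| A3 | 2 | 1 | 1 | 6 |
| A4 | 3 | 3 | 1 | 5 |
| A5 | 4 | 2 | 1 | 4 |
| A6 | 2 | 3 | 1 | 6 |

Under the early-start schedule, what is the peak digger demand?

Early-start schedule: A1@1, A2@1, A3@1, A4@1, A5@1, A6@1.
Load per day: day 1: 17, day 2: 17, day 3: 8, day 4: 2, day 5: 0, day 6: 0, day 7: 0.
Peak is 17.

17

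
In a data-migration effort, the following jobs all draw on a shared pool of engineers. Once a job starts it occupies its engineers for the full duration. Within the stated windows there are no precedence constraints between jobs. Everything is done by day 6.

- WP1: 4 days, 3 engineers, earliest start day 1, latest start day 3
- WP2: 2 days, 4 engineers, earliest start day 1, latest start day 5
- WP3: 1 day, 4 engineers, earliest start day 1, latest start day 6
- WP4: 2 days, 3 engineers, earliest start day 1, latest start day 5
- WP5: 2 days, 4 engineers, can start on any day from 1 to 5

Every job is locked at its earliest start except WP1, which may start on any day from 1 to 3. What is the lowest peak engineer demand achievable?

15

WP1@1: d1:18  d2:14  d3:3  d4:3  d5:0  d6:0 → peak 18
WP1@2: d1:15  d2:14  d3:3  d4:3  d5:3  d6:0 → peak 15
WP1@3: d1:15  d2:11  d3:3  d4:3  d5:3  d6:3 → peak 15
Best is WP1@2, peak 15.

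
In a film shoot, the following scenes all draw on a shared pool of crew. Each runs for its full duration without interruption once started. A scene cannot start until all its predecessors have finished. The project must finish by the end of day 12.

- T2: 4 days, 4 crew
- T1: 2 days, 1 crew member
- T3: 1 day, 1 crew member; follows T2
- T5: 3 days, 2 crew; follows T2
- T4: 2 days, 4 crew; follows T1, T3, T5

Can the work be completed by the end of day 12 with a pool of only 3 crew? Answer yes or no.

no

The minimum achievable peak is 4; 3 < 4, so no feasible schedule stays within the cap.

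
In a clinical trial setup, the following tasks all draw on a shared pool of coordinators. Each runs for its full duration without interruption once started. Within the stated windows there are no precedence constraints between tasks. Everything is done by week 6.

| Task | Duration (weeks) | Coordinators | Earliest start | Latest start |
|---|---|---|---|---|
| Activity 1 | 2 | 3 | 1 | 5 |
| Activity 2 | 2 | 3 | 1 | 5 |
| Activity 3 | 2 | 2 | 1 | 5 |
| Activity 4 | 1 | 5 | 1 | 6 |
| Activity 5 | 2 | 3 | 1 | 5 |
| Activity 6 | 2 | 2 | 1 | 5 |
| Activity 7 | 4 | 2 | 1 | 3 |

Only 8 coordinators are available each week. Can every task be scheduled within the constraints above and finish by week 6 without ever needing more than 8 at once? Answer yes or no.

Schedule Activity 1@1, Activity 2@1, Activity 3@1, Activity 4@3, Activity 5@4, Activity 6@4, Activity 7@3: w1:8  w2:8  w3:7  w4:7  w5:7  w6:2 — peak 8 ≤ 8.

yes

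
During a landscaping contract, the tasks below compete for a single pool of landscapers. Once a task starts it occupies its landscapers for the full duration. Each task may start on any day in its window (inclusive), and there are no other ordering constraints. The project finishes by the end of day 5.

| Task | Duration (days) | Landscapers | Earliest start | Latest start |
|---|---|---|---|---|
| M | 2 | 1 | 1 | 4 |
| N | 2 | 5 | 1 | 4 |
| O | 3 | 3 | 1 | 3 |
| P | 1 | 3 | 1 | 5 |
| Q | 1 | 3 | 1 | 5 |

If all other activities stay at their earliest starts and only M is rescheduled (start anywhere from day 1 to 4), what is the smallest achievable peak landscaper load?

M@1: d1:15  d2:9  d3:3  d4:0  d5:0 → peak 15
M@2: d1:14  d2:9  d3:4  d4:0  d5:0 → peak 14
M@3: d1:14  d2:8  d3:4  d4:1  d5:0 → peak 14
M@4: d1:14  d2:8  d3:3  d4:1  d5:1 → peak 14
Best is M@2, peak 14.

14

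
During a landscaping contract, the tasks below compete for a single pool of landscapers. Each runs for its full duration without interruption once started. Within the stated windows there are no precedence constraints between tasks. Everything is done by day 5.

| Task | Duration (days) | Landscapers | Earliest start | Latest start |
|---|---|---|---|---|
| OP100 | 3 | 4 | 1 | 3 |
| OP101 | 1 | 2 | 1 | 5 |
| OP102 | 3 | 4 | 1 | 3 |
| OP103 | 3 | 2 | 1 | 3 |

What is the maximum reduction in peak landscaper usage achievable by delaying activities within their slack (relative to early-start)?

Early-start peak: d1:12  d2:10  d3:10  d4:0  d5:0 ⇒ 12.
Leveled (OP100@1, OP101@1, OP102@1, OP103@2): d1:10  d2:10  d3:10  d4:2  d5:0 ⇒ 10.
Reduction 12 − 10 = 2.

2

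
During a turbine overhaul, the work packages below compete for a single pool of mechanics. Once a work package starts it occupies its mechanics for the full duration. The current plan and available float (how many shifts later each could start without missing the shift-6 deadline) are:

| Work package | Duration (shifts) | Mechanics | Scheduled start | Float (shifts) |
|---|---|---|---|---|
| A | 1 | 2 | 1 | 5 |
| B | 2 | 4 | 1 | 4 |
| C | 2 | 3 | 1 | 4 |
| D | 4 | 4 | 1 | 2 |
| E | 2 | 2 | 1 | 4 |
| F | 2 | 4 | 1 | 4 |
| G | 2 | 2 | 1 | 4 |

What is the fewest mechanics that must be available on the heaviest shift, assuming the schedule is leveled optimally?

9

Early-start (A@1, B@1, C@1, D@1, E@1, F@1, G@1) gives peak 21: s1:21  s2:19  s3:4  s4:4  s5:0  s6:0.
Shift D→3, E→2, F→5, G→3.
Schedule A@1, B@1, C@1, D@3, E@2, F@5, G@3: s1:9  s2:9  s3:8  s4:6  s5:8  s6:8 — peak 9.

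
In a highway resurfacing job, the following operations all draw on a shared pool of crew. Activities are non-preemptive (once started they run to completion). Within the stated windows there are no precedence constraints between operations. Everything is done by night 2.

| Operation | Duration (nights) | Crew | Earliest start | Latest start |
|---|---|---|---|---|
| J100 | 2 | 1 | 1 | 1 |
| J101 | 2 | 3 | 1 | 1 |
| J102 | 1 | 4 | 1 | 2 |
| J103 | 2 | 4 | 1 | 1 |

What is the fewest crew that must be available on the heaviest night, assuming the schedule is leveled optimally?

Schedule J100@1, J101@1, J102@1, J103@1: n1:12  n2:8 — peak 12.
No arrangement of the 2 feasible schedules does better.

12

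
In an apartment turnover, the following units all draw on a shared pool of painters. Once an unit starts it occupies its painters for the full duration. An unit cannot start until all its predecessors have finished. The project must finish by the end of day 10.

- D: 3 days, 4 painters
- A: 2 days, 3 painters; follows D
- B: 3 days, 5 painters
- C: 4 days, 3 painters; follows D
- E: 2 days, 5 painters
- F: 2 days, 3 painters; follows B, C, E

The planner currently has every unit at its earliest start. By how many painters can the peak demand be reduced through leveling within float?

Early-start peak: d1:14  d2:14  d3:9  d4:6  d5:6  d6:3  d7:3  d8:3  d9:3  d10:0 ⇒ 14.
Leveled (D@1, A@8, B@4, C@4, E@7, F@9): d1:4  d2:4  d3:4  d4:8  d5:8  d6:8  d7:8  d8:8  d9:6  d10:3 ⇒ 8.
Reduction 14 − 8 = 6.

6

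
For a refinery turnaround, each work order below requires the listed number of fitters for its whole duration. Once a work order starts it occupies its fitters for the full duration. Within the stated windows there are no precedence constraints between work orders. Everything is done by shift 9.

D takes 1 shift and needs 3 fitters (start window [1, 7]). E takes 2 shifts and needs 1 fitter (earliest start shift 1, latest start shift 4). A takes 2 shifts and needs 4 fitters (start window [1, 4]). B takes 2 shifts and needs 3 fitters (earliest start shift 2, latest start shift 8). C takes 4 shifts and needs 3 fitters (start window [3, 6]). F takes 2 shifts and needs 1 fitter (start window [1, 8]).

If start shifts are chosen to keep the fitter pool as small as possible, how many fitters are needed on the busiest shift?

4

Early-start (D@1, E@1, A@1, B@2, C@3, F@1) gives peak 9: s1:9  s2:9  s3:6  s4:3  s5:3  s6:3  s7:0  s8:0  s9:0.
Shift A→4, C→6, F→6.
Schedule D@1, E@1, A@4, B@2, C@6, F@6: s1:4  s2:4  s3:3  s4:4  s5:4  s6:4  s7:4  s8:3  s9:3 — peak 4.
Total fitter-shifts = 33 over 9 shifts ⇒ peak ≥ ⌈33/9⌉ = 4, so 4 is optimal.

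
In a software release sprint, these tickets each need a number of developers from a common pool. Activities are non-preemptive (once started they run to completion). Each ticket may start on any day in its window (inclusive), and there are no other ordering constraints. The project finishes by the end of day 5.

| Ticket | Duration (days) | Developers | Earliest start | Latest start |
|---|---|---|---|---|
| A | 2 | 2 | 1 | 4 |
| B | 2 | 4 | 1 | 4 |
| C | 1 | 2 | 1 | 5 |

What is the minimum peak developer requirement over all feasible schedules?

4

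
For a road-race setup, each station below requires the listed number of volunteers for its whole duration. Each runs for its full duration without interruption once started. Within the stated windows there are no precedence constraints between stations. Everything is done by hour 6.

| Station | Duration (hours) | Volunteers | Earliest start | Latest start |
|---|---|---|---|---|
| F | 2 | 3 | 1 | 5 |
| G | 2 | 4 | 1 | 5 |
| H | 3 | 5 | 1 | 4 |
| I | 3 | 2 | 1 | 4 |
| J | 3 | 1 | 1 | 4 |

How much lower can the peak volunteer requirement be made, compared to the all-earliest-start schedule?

7

Early-start peak: h1:15  h2:15  h3:8  h4:0  h5:0  h6:0 ⇒ 15.
Leveled (F@1, G@1, H@3, I@3, J@1): h1:8  h2:8  h3:8  h4:7  h5:7  h6:0 ⇒ 8.
Reduction 15 − 8 = 7.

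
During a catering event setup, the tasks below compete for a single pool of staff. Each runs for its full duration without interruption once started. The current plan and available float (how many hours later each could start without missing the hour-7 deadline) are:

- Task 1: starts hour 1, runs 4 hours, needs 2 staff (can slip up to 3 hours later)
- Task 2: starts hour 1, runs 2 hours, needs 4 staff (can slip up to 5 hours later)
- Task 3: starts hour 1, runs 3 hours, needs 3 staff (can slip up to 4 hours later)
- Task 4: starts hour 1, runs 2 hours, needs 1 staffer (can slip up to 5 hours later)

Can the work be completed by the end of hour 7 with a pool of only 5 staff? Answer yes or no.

yes

Schedule Task 1@1, Task 2@5, Task 3@1, Task 4@4: h1:5  h2:5  h3:5  h4:3  h5:5  h6:4  h7:0 — peak 5 ≤ 5.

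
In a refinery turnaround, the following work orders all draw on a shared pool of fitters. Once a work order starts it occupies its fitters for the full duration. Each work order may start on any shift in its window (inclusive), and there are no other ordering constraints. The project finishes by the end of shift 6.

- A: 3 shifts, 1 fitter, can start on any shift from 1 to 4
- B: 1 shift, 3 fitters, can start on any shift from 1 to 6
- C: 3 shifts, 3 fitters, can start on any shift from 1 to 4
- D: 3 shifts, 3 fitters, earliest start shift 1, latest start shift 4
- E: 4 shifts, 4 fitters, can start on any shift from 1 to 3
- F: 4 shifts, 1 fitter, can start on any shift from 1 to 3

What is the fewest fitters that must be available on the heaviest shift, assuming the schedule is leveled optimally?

9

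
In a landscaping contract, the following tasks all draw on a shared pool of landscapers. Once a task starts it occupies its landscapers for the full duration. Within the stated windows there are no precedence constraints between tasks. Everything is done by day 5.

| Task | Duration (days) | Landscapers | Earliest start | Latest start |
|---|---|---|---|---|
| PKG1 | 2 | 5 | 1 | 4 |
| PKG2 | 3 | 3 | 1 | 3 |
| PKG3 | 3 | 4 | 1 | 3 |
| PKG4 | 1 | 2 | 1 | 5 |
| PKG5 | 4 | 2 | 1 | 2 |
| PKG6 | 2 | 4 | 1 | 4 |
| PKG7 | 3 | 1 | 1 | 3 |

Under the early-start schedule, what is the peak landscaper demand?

Early-start schedule: PKG1@1, PKG2@1, PKG3@1, PKG4@1, PKG5@1, PKG6@1, PKG7@1.
Load per day: day 1: 21, day 2: 19, day 3: 10, day 4: 2, day 5: 0.
Peak is 21.

21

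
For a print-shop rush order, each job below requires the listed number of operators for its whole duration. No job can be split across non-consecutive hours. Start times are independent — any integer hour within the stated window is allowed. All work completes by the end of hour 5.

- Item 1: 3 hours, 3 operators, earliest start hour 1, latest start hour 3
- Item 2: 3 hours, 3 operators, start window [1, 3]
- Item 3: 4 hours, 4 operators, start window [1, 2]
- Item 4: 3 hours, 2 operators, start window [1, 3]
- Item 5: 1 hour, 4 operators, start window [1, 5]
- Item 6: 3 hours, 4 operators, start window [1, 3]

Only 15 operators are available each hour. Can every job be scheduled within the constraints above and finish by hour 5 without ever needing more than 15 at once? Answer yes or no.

no

The minimum achievable peak is 16; 15 < 16, so no feasible schedule stays within the cap.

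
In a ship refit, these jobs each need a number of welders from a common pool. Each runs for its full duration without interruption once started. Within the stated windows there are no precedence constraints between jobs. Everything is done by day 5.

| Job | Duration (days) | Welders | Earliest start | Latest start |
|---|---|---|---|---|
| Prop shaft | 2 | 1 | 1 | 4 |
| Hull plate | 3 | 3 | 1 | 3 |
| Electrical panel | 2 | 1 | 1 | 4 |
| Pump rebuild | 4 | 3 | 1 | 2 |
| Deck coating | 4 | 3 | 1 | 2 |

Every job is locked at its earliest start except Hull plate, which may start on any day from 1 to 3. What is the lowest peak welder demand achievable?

9

Hull plate@1: d1:11  d2:11  d3:9  d4:6  d5:0 → peak 11
Hull plate@2: d1:8  d2:11  d3:9  d4:9  d5:0 → peak 11
Hull plate@3: d1:8  d2:8  d3:9  d4:9  d5:3 → peak 9
Best is Hull plate@3, peak 9.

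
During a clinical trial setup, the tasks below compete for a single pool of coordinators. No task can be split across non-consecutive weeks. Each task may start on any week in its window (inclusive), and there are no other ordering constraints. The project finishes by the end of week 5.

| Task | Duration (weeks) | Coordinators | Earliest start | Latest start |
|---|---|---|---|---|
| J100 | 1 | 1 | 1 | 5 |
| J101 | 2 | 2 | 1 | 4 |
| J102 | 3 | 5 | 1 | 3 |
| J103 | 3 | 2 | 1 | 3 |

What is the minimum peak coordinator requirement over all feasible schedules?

7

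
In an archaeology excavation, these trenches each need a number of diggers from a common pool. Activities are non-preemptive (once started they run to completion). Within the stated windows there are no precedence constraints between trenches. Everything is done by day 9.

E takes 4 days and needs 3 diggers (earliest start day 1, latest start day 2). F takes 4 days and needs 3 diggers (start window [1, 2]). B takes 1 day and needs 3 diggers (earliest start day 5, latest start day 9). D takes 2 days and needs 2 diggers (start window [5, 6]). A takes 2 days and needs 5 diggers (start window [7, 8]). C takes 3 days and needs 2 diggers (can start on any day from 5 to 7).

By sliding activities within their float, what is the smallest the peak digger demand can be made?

6

Early-start (E@1, F@1, B@5, D@5, A@7, C@5) gives peak 7: d1:6  d2:6  d3:6  d4:6  d5:7  d6:4  d7:7  d8:5  d9:0.
Shift D→6, A→8.
Schedule E@1, F@1, B@5, D@6, A@8, C@5: d1:6  d2:6  d3:6  d4:6  d5:5  d6:4  d7:4  d8:5  d9:5 — peak 6.
Total digger-days = 47 over 9 days ⇒ peak ≥ ⌈47/9⌉ = 6, so 6 is optimal.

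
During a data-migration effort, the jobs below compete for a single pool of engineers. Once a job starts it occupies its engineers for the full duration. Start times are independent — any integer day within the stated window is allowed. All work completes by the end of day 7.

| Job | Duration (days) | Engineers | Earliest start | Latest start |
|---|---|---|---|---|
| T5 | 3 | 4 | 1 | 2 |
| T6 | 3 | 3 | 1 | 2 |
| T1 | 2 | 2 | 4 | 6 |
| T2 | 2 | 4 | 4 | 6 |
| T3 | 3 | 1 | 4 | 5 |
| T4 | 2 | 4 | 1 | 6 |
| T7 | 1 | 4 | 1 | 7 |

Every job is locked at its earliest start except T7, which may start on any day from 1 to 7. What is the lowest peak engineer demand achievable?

T7@1: d1:15  d2:11  d3:7  d4:7  d5:7  d6:1  d7:0 → peak 15
T7@2: d1:11  d2:15  d3:7  d4:7  d5:7  d6:1  d7:0 → peak 15
T7@3: d1:11  d2:11  d3:11  d4:7  d5:7  d6:1  d7:0 → peak 11
T7@4: d1:11  d2:11  d3:7  d4:11  d5:7  d6:1  d7:0 → peak 11
T7@5: d1:11  d2:11  d3:7  d4:7  d5:11  d6:1  d7:0 → peak 11
T7@6: d1:11  d2:11  d3:7  d4:7  d5:7  d6:5  d7:0 → peak 11
T7@7: d1:11  d2:11  d3:7  d4:7  d5:7  d6:1  d7:4 → peak 11
Best is T7@3, peak 11.

11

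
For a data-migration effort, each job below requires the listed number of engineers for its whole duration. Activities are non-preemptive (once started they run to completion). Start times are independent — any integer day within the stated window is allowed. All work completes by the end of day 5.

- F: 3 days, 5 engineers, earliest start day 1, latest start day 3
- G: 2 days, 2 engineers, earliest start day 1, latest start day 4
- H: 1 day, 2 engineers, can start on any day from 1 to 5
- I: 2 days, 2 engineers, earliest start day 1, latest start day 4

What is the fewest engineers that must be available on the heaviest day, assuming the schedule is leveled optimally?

6

Early-start (F@1, G@1, H@1, I@1) gives peak 11: d1:11  d2:9  d3:5  d4:0  d5:0.
Shift G→4, H→4, I→4.
Schedule F@1, G@4, H@4, I@4: d1:5  d2:5  d3:5  d4:6  d5:4 — peak 6.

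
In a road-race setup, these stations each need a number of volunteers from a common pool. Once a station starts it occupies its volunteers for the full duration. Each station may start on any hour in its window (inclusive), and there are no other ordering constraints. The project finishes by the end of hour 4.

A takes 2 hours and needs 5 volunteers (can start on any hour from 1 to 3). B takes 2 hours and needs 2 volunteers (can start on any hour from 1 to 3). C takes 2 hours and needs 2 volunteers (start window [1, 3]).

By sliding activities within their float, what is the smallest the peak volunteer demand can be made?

5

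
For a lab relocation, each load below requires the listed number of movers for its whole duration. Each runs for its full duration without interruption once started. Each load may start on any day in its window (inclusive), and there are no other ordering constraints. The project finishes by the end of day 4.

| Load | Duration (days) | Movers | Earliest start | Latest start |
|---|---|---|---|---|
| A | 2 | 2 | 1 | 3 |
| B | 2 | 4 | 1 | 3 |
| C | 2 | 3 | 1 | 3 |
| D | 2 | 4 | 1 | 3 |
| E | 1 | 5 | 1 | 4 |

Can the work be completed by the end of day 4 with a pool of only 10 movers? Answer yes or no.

yes

Schedule A@1, B@1, C@1, D@3, E@3: d1:9  d2:9  d3:9  d4:4 — peak 9 ≤ 10.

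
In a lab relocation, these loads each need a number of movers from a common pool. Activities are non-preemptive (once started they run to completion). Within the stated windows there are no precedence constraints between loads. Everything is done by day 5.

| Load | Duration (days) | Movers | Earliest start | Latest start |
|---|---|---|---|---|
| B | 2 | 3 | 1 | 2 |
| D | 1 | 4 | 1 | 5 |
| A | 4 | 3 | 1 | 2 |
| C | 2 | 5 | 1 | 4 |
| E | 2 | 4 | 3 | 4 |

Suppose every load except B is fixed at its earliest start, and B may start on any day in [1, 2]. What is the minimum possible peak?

12

B@1: d1:15  d2:11  d3:7  d4:7  d5:0 → peak 15
B@2: d1:12  d2:11  d3:10  d4:7  d5:0 → peak 12
Best is B@2, peak 12.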